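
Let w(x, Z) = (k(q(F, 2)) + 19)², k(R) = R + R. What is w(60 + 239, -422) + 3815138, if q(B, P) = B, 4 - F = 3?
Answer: 3815579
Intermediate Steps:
F = 1 (F = 4 - 1*3 = 4 - 3 = 1)
k(R) = 2*R
w(x, Z) = 441 (w(x, Z) = (2*1 + 19)² = (2 + 19)² = 21² = 441)
w(60 + 239, -422) + 3815138 = 441 + 3815138 = 3815579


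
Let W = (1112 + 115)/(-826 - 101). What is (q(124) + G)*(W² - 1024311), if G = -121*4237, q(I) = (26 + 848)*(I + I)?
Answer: 28942077952411750/95481 ≈ 3.0312e+11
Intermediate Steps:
q(I) = 1748*I (q(I) = 874*(2*I) = 1748*I)
W = -409/309 (W = 1227/(-927) = 1227*(-1/927) = -409/309 ≈ -1.3236)
G = -512677
(q(124) + G)*(W² - 1024311) = (1748*124 - 512677)*((-409/309)² - 1024311) = (216752 - 512677)*(167281/95481 - 1024311) = -295925*(-97802071310/95481) = 28942077952411750/95481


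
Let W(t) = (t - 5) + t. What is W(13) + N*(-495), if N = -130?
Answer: 64371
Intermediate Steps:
W(t) = -5 + 2*t (W(t) = (-5 + t) + t = -5 + 2*t)
W(13) + N*(-495) = (-5 + 2*13) - 130*(-495) = (-5 + 26) + 64350 = 21 + 64350 = 64371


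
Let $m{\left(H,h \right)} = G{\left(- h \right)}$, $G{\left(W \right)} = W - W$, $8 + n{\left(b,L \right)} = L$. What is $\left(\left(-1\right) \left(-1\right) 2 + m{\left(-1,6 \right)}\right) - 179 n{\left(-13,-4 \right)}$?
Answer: $2150$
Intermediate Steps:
$n{\left(b,L \right)} = -8 + L$
$G{\left(W \right)} = 0$
$m{\left(H,h \right)} = 0$
$\left(\left(-1\right) \left(-1\right) 2 + m{\left(-1,6 \right)}\right) - 179 n{\left(-13,-4 \right)} = \left(\left(-1\right) \left(-1\right) 2 + 0\right) - 179 \left(-8 - 4\right) = \left(1 \cdot 2 + 0\right) - -2148 = \left(2 + 0\right) + 2148 = 2 + 2148 = 2150$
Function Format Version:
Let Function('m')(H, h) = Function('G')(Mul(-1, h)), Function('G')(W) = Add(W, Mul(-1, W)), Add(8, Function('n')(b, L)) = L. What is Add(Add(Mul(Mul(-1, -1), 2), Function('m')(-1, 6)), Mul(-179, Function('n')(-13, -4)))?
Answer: 2150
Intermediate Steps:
Function('n')(b, L) = Add(-8, L)
Function('G')(W) = 0
Function('m')(H, h) = 0
Add(Add(Mul(Mul(-1, -1), 2), Function('m')(-1, 6)), Mul(-179, Function('n')(-13, -4))) = Add(Add(Mul(Mul(-1, -1), 2), 0), Mul(-179, Add(-8, -4))) = Add(Add(Mul(1, 2), 0), Mul(-179, -12)) = Add(Add(2, 0), 2148) = Add(2, 2148) = 2150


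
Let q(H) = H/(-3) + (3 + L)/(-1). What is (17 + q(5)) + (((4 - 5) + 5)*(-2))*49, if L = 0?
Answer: -1139/3 ≈ -379.67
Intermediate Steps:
q(H) = -3 - H/3 (q(H) = H/(-3) + (3 + 0)/(-1) = H*(-⅓) + 3*(-1) = -H/3 - 3 = -3 - H/3)
(17 + q(5)) + (((4 - 5) + 5)*(-2))*49 = (17 + (-3 - ⅓*5)) + (((4 - 5) + 5)*(-2))*49 = (17 + (-3 - 5/3)) + ((-1 + 5)*(-2))*49 = (17 - 14/3) + (4*(-2))*49 = 37/3 - 8*49 = 37/3 - 392 = -1139/3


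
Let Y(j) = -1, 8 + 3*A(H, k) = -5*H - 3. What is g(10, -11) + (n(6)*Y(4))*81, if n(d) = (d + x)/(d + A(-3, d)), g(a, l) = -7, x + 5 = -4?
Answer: 575/22 ≈ 26.136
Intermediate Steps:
x = -9 (x = -5 - 4 = -9)
A(H, k) = -11/3 - 5*H/3 (A(H, k) = -8/3 + (-5*H - 3)/3 = -8/3 + (-3 - 5*H)/3 = -8/3 + (-1 - 5*H/3) = -11/3 - 5*H/3)
n(d) = (-9 + d)/(4/3 + d) (n(d) = (d - 9)/(d + (-11/3 - 5/3*(-3))) = (-9 + d)/(d + (-11/3 + 5)) = (-9 + d)/(d + 4/3) = (-9 + d)/(4/3 + d))
g(10, -11) + (n(6)*Y(4))*81 = -7 + ((3*(-9 + 6)/(4 + 3*6))*(-1))*81 = -7 + ((3*(-3)/(4 + 18))*(-1))*81 = -7 + ((3*(-3)/22)*(-1))*81 = -7 + ((3*(1/22)*(-3))*(-1))*81 = -7 - 9/22*(-1)*81 = -7 + (9/22)*81 = -7 + 729/22 = 575/22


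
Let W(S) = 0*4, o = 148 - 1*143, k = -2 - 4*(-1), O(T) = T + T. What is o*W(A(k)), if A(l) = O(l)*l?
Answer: 0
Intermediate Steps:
O(T) = 2*T
k = 2 (k = -2 + 4 = 2)
o = 5 (o = 148 - 143 = 5)
A(l) = 2*l² (A(l) = (2*l)*l = 2*l²)
W(S) = 0
o*W(A(k)) = 5*0 = 0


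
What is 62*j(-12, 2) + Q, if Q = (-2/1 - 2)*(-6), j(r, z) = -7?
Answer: -410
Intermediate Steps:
Q = 24 (Q = (-2*1 - 2)*(-6) = (-2 - 2)*(-6) = -4*(-6) = 24)
62*j(-12, 2) + Q = 62*(-7) + 24 = -434 + 24 = -410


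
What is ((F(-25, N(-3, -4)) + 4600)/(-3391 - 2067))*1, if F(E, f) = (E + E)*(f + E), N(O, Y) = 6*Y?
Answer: -3525/2729 ≈ -1.2917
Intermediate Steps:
F(E, f) = 2*E*(E + f) (F(E, f) = (2*E)*(E + f) = 2*E*(E + f))
((F(-25, N(-3, -4)) + 4600)/(-3391 - 2067))*1 = ((2*(-25)*(-25 + 6*(-4)) + 4600)/(-3391 - 2067))*1 = ((2*(-25)*(-25 - 24) + 4600)/(-5458))*1 = ((2*(-25)*(-49) + 4600)*(-1/5458))*1 = ((2450 + 4600)*(-1/5458))*1 = (7050*(-1/5458))*1 = -3525/2729*1 = -3525/2729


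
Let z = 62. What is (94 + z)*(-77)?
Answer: -12012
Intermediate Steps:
(94 + z)*(-77) = (94 + 62)*(-77) = 156*(-77) = -12012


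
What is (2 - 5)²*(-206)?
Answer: -1854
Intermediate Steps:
(2 - 5)²*(-206) = (-3)²*(-206) = 9*(-206) = -1854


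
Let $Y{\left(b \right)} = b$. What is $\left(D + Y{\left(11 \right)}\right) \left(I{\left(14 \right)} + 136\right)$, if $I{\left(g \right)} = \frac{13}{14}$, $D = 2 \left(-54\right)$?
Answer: $- \frac{185949}{14} \approx -13282.0$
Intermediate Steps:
$D = -108$
$I{\left(g \right)} = \frac{13}{14}$ ($I{\left(g \right)} = 13 \cdot \frac{1}{14} = \frac{13}{14}$)
$\left(D + Y{\left(11 \right)}\right) \left(I{\left(14 \right)} + 136\right) = \left(-108 + 11\right) \left(\frac{13}{14} + 136\right) = \left(-97\right) \frac{1917}{14} = - \frac{185949}{14}$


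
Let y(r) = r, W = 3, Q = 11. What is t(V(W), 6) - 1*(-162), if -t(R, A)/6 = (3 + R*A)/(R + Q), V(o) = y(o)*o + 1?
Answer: 144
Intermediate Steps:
V(o) = 1 + o² (V(o) = o*o + 1 = o² + 1 = 1 + o²)
t(R, A) = -6*(3 + A*R)/(11 + R) (t(R, A) = -6*(3 + R*A)/(R + 11) = -6*(3 + A*R)/(11 + R))
t(V(W), 6) - 1*(-162) = 6*(-3 - 1*6*(1 + 3²))/(11 + (1 + 3²)) - 1*(-162) = 6*(-3 - 1*6*(1 + 9))/(11 + (1 + 9)) + 162 = 6*(-3 - 1*6*10)/(11 + 10) + 162 = 6*(-3 - 60)/21 + 162 = 6*(1/21)*(-63) + 162 = -18 + 162 = 144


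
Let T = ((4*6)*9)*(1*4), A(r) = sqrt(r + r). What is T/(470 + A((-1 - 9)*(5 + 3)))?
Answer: 20304/11053 - 864*I*sqrt(10)/55265 ≈ 1.837 - 0.049438*I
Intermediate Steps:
A(r) = sqrt(2)*sqrt(r) (A(r) = sqrt(2*r) = sqrt(2)*sqrt(r))
T = 864 (T = (24*9)*4 = 216*4 = 864)
T/(470 + A((-1 - 9)*(5 + 3))) = 864/(470 + sqrt(2)*sqrt((-1 - 9)*(5 + 3))) = 864/(470 + sqrt(2)*sqrt(-10*8)) = 864/(470 + sqrt(2)*sqrt(-80)) = 864/(470 + sqrt(2)*(4*I*sqrt(5))) = 864/(470 + 4*I*sqrt(10))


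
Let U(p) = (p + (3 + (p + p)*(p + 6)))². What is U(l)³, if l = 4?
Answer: 433626201009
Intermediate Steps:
U(p) = (3 + p + 2*p*(6 + p))² (U(p) = (p + (3 + (2*p)*(6 + p)))² = (p + (3 + 2*p*(6 + p)))² = (3 + p + 2*p*(6 + p))²)
U(l)³ = ((3 + 2*4² + 13*4)²)³ = ((3 + 2*16 + 52)²)³ = ((3 + 32 + 52)²)³ = (87²)³ = 7569³ = 433626201009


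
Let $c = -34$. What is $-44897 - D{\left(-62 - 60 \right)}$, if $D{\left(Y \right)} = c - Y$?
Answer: $-44985$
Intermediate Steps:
$D{\left(Y \right)} = -34 - Y$
$-44897 - D{\left(-62 - 60 \right)} = -44897 - \left(-34 - \left(-62 - 60\right)\right) = -44897 - \left(-34 - -122\right) = -44897 - \left(-34 + 122\right) = -44897 - 88 = -44985$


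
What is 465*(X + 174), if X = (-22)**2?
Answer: 305970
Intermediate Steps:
X = 484
465*(X + 174) = 465*(484 + 174) = 465*658 = 305970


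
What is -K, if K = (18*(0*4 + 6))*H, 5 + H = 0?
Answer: 540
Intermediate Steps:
H = -5 (H = -5 + 0 = -5)
K = -540 (K = (18*(0*4 + 6))*(-5) = (18*(0 + 6))*(-5) = (18*6)*(-5) = 108*(-5) = -540)
-K = -1*(-540) = 540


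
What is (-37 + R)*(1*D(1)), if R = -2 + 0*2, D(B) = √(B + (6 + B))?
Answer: -78*√2 ≈ -110.31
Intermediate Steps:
D(B) = √(6 + 2*B)
R = -2 (R = -2 + 0 = -2)
(-37 + R)*(1*D(1)) = (-37 - 2)*(1*√(6 + 2*1)) = -39*√(6 + 2) = -39*√8 = -39*2*√2 = -78*√2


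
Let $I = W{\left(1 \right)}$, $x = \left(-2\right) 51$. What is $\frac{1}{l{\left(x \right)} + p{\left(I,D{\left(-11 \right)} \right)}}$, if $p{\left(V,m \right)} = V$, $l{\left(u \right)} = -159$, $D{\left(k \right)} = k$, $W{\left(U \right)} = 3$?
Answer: $- \frac{1}{156} \approx -0.0064103$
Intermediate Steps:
$x = -102$
$I = 3$
$\frac{1}{l{\left(x \right)} + p{\left(I,D{\left(-11 \right)} \right)}} = \frac{1}{-159 + 3} = \frac{1}{-156} = - \frac{1}{156}$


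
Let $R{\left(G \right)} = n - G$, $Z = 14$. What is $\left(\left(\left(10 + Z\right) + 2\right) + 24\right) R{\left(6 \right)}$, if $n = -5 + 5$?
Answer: $-300$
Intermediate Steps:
$n = 0$
$R{\left(G \right)} = - G$ ($R{\left(G \right)} = 0 - G = - G$)
$\left(\left(\left(10 + Z\right) + 2\right) + 24\right) R{\left(6 \right)} = \left(\left(\left(10 + 14\right) + 2\right) + 24\right) \left(\left(-1\right) 6\right) = \left(\left(24 + 2\right) + 24\right) \left(-6\right) = \left(26 + 24\right) \left(-6\right) = 50 \left(-6\right) = -300$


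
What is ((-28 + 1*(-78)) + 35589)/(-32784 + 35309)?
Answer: 35483/2525 ≈ 14.053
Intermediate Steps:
((-28 + 1*(-78)) + 35589)/(-32784 + 35309) = ((-28 - 78) + 35589)/2525 = (-106 + 35589)*(1/2525) = 35483*(1/2525) = 35483/2525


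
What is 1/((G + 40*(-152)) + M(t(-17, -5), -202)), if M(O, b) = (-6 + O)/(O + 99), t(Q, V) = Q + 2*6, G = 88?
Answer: -94/563259 ≈ -0.00016689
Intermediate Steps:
t(Q, V) = 12 + Q (t(Q, V) = Q + 12 = 12 + Q)
M(O, b) = (-6 + O)/(99 + O)
1/((G + 40*(-152)) + M(t(-17, -5), -202)) = 1/((88 + 40*(-152)) + (-6 + (12 - 17))/(99 + (12 - 17))) = 1/((88 - 6080) + (-6 - 5)/(99 - 5)) = 1/(-5992 - 11/94) = 1/(-563259/94) = -94/563259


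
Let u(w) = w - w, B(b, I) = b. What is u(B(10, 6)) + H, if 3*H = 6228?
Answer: 2076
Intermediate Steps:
H = 2076 (H = (⅓)*6228 = 2076)
u(w) = 0
u(B(10, 6)) + H = 0 + 2076 = 2076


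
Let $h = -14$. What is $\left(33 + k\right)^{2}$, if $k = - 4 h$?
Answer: $7921$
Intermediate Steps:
$k = 56$ ($k = \left(-4\right) \left(-14\right) = 56$)
$\left(33 + k\right)^{2} = \left(33 + 56\right)^{2} = 89^{2} = 7921$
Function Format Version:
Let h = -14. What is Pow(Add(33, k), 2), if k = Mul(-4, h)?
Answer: 7921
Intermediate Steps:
k = 56 (k = Mul(-4, -14) = 56)
Pow(Add(33, k), 2) = Pow(Add(33, 56), 2) = Pow(89, 2) = 7921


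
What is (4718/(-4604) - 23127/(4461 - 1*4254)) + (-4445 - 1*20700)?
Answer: -4011890399/158838 ≈ -25258.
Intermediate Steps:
(4718/(-4604) - 23127/(4461 - 1*4254)) + (-4445 - 1*20700) = (4718*(-1/4604) - 23127/(4461 - 4254)) + (-4445 - 20700) = (-2359/2302 - 23127/207) - 25145 = (-2359/2302 - 23127*1/207) - 25145 = (-2359/2302 - 7709/69) - 25145 = -17908889/158838 - 25145 = -4011890399/158838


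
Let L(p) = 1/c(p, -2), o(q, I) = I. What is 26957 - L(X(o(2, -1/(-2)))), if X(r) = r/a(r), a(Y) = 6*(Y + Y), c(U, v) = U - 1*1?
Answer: 296539/11 ≈ 26958.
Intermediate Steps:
c(U, v) = -1 + U (c(U, v) = U - 1 = -1 + U)
a(Y) = 12*Y (a(Y) = 6*(2*Y) = 12*Y)
X(r) = 1/12 (X(r) = r/((12*r)) = r*(1/(12*r)) = 1/12)
L(p) = 1/(-1 + p)
26957 - L(X(o(2, -1/(-2)))) = 26957 - 1/(-1 + 1/12) = 26957 - 1/(-11/12) = 26957 - 1*(-12/11) = 26957 + 12/11 = 296539/11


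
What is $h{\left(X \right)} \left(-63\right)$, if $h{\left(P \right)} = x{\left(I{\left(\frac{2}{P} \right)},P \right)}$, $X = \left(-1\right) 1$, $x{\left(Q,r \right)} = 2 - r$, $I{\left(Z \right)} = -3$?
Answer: $-189$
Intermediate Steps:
$X = -1$
$h{\left(P \right)} = 2 - P$
$h{\left(X \right)} \left(-63\right) = \left(2 - -1\right) \left(-63\right) = \left(2 + 1\right) \left(-63\right) = 3 \left(-63\right) = -189$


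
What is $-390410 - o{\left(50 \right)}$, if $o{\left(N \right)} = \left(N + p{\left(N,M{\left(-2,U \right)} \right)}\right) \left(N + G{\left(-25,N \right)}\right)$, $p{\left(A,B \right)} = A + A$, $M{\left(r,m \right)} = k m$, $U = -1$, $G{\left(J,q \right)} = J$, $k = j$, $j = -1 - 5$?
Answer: $-394160$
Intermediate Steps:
$j = -6$
$k = -6$
$M{\left(r,m \right)} = - 6 m$
$p{\left(A,B \right)} = 2 A$
$o{\left(N \right)} = 3 N \left(-25 + N\right)$ ($o{\left(N \right)} = \left(N + 2 N\right) \left(N - 25\right) = 3 N \left(-25 + N\right)$)
$-390410 - o{\left(50 \right)} = -390410 - 3 \cdot 50 \left(-25 + 50\right) = -390410 - 3 \cdot 50 \cdot 25 = -390410 - 3750 = -394160$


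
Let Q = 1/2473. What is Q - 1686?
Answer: -4169477/2473 ≈ -1686.0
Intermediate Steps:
Q = 1/2473 ≈ 0.00040437
Q - 1686 = 1/2473 - 1686 = -4169477/2473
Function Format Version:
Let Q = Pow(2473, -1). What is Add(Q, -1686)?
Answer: Rational(-4169477, 2473) ≈ -1686.0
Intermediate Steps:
Q = Rational(1, 2473) ≈ 0.00040437
Add(Q, -1686) = Add(Rational(1, 2473), -1686) = Rational(-4169477, 2473)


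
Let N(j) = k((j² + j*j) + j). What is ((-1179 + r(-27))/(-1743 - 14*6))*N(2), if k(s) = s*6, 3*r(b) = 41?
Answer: 69920/1827 ≈ 38.270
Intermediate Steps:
r(b) = 41/3 (r(b) = (⅓)*41 = 41/3)
k(s) = 6*s
N(j) = 6*j + 12*j² (N(j) = 6*((j² + j*j) + j) = 6*((j² + j²) + j) = 6*(2*j² + j) = 6*(j + 2*j²) = 6*j + 12*j²)
((-1179 + r(-27))/(-1743 - 14*6))*N(2) = ((-1179 + 41/3)/(-1743 - 14*6))*(6*2*(1 + 2*2)) = (-3496/(3*(-1743 - 84)))*(6*2*(1 + 4)) = (-3496/3/(-1827))*(6*2*5) = -3496/3*(-1/1827)*60 = (3496/5481)*60 = 69920/1827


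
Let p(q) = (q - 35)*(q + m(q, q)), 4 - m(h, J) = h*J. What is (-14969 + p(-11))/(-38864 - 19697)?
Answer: 9081/58561 ≈ 0.15507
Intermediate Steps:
m(h, J) = 4 - J*h (m(h, J) = 4 - h*J = 4 - J*h)
p(q) = (-35 + q)*(4 + q - q²) (p(q) = (q - 35)*(q + (4 - q*q)) = (-35 + q)*(q + (4 - q²)) = (-35 + q)*(4 + q - q²))
(-14969 + p(-11))/(-38864 - 19697) = (-14969 + (-140 - 1*(-11)³ - 31*(-11) + 36*(-11)²))/(-38864 - 19697) = (-14969 + (-140 - 1*(-1331) + 341 + 36*121))/(-58561) = (-14969 + (-140 + 1331 + 341 + 4356))*(-1/58561) = (-14969 + 5888)*(-1/58561) = -9081*(-1/58561) = 9081/58561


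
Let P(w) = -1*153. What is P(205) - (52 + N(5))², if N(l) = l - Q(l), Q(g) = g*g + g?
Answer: -882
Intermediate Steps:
P(w) = -153
Q(g) = g + g² (Q(g) = g² + g = g + g²)
N(l) = l - l*(1 + l)
P(205) - (52 + N(5))² = -153 - (52 - 1*5²)² = -153 - (52 - 1*25)² = -153 - (52 - 25)² = -153 - 1*27² = -153 - 1*729 = -153 - 729 = -882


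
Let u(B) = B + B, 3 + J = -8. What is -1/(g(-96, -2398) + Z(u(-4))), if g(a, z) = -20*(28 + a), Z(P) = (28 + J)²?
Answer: -1/1649 ≈ -0.00060643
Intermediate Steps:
J = -11 (J = -3 - 8 = -11)
u(B) = 2*B
Z(P) = 289 (Z(P) = (28 - 11)² = 17² = 289)
g(a, z) = -560 - 20*a
-1/(g(-96, -2398) + Z(u(-4))) = -1/((-560 - 20*(-96)) + 289) = -1/((-560 + 1920) + 289) = -1/(1360 + 289) = -1/1649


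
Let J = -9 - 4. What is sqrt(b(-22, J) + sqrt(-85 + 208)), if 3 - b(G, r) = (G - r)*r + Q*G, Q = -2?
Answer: sqrt(-158 + sqrt(123)) ≈ 12.121*I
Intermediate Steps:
J = -13
b(G, r) = 3 + 2*G - r*(G - r) (b(G, r) = 3 - ((G - r)*r - 2*G) = 3 - (r*(G - r) - 2*G) = 3 - (-2*G + r*(G - r)) = 3 + (2*G - r*(G - r)) = 3 + 2*G - r*(G - r))
sqrt(b(-22, J) + sqrt(-85 + 208)) = sqrt((3 + (-13)**2 + 2*(-22) - 1*(-22)*(-13)) + sqrt(-85 + 208)) = sqrt((3 + 169 - 44 - 286) + sqrt(123)) = sqrt(-158 + sqrt(123))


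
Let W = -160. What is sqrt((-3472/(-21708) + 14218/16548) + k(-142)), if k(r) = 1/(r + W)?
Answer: sqrt(16015367757441703)/125562087 ≈ 1.0079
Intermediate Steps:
k(r) = 1/(-160 + r) (k(r) = 1/(r - 160) = 1/(-160 + r))
sqrt((-3472/(-21708) + 14218/16548) + k(-142)) = sqrt((-3472/(-21708) + 14218/16548) + 1/(-160 - 142)) = sqrt((-3472*(-1/21708) + 14218*(1/16548)) + 1/(-302)) = sqrt((868/5427 + 7109/8274) - 1/302) = sqrt(15254125/14967666 - 1/302) = sqrt(1147944521/1130058783) = sqrt(16015367757441703)/125562087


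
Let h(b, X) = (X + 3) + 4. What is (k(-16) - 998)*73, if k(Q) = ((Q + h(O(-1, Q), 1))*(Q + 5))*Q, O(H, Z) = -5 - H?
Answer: -175638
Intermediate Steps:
h(b, X) = 7 + X (h(b, X) = (3 + X) + 4 = 7 + X)
k(Q) = Q*(5 + Q)*(8 + Q) (k(Q) = ((Q + (7 + 1))*(Q + 5))*Q = ((Q + 8)*(5 + Q))*Q = ((8 + Q)*(5 + Q))*Q = ((5 + Q)*(8 + Q))*Q = Q*(5 + Q)*(8 + Q))
(k(-16) - 998)*73 = (-16*(40 + (-16)**2 + 13*(-16)) - 998)*73 = (-16*(40 + 256 - 208) - 998)*73 = (-16*88 - 998)*73 = (-1408 - 998)*73 = -2406*73 = -175638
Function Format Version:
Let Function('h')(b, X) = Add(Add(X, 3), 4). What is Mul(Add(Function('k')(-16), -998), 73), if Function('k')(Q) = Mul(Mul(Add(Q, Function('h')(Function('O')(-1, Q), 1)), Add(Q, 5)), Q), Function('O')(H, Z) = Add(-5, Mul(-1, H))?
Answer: -175638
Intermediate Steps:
Function('h')(b, X) = Add(7, X) (Function('h')(b, X) = Add(Add(3, X), 4) = Add(7, X))
Function('k')(Q) = Mul(Q, Add(5, Q), Add(8, Q)) (Function('k')(Q) = Mul(Mul(Add(Q, Add(7, 1)), Add(Q, 5)), Q) = Mul(Mul(Add(Q, 8), Add(5, Q)), Q) = Mul(Mul(Add(8, Q), Add(5, Q)), Q) = Mul(Mul(Add(5, Q), Add(8, Q)), Q) = Mul(Q, Add(5, Q), Add(8, Q)))
Mul(Add(Function('k')(-16), -998), 73) = Mul(Add(Mul(-16, Add(40, Pow(-16, 2), Mul(13, -16))), -998), 73) = Mul(Add(Mul(-16, Add(40, 256, -208)), -998), 73) = Mul(Add(Mul(-16, 88), -998), 73) = Mul(Add(-1408, -998), 73) = Mul(-2406, 73) = -175638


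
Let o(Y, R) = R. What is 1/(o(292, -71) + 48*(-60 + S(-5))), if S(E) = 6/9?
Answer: -1/2919 ≈ -0.00034258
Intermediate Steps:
S(E) = ⅔ (S(E) = 6*(⅑) = ⅔)
1/(o(292, -71) + 48*(-60 + S(-5))) = 1/(-71 + 48*(-60 + ⅔)) = 1/(-71 + 48*(-178/3)) = 1/(-71 - 2848) = 1/(-2919) = -1/2919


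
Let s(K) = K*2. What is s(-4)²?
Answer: 64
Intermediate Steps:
s(K) = 2*K
s(-4)² = (2*(-4))² = (-8)² = 64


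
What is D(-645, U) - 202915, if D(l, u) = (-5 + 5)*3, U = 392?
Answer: -202915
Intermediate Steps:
D(l, u) = 0 (D(l, u) = 0*3 = 0)
D(-645, U) - 202915 = 0 - 202915 = -202915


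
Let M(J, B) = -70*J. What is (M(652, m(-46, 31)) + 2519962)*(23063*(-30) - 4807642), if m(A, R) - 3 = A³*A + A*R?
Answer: -13607613017304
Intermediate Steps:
m(A, R) = 3 + A⁴ + A*R (m(A, R) = 3 + (A³*A + A*R) = 3 + (A⁴ + A*R) = 3 + A⁴ + A*R)
(M(652, m(-46, 31)) + 2519962)*(23063*(-30) - 4807642) = (-70*652 + 2519962)*(23063*(-30) - 4807642) = (-45640 + 2519962)*(-691890 - 4807642) = 2474322*(-5499532) = -13607613017304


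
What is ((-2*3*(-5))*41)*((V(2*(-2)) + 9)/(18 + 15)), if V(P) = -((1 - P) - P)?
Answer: 0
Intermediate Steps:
V(P) = -1 + 2*P (V(P) = -(1 - 2*P) = -1 + 2*P)
((-2*3*(-5))*41)*((V(2*(-2)) + 9)/(18 + 15)) = ((-2*3*(-5))*41)*(((-1 + 2*(2*(-2))) + 9)/(18 + 15)) = (-6*(-5)*41)*(((-1 + 2*(-4)) + 9)/33) = (30*41)*(((-1 - 8) + 9)*(1/33)) = 1230*((-9 + 9)*(1/33)) = 1230*(0*(1/33)) = 1230*0 = 0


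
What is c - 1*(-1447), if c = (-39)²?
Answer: 2968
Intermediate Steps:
c = 1521
c - 1*(-1447) = 1521 - 1*(-1447) = 1521 + 1447 = 2968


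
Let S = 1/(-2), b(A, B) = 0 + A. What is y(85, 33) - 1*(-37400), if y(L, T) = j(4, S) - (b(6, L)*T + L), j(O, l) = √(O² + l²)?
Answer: 37117 + √65/2 ≈ 37121.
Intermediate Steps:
b(A, B) = A
S = -½ ≈ -0.50000
y(L, T) = √65/2 - L - 6*T (y(L, T) = √(4² + (-½)²) - (6*T + L) = √(16 + ¼) - (L + 6*T) = √(65/4) + (-L - 6*T) = √65/2 + (-L - 6*T) = √65/2 - L - 6*T)
y(85, 33) - 1*(-37400) = (√65/2 - 1*85 - 6*33) - 1*(-37400) = (√65/2 - 85 - 198) + 37400 = (-283 + √65/2) + 37400 = 37117 + √65/2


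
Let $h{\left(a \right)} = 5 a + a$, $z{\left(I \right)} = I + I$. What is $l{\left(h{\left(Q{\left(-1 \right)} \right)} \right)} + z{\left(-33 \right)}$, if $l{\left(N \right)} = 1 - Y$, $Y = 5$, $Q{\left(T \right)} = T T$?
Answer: $-70$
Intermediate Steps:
$z{\left(I \right)} = 2 I$
$Q{\left(T \right)} = T^{2}$
$h{\left(a \right)} = 6 a$
$l{\left(N \right)} = -4$ ($l{\left(N \right)} = 1 - 5 = -4$)
$l{\left(h{\left(Q{\left(-1 \right)} \right)} \right)} + z{\left(-33 \right)} = -4 + 2 \left(-33\right) = -4 - 66 = -70$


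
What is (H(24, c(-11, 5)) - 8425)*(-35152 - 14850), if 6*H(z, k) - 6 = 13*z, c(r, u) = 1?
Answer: 418616744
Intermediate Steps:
H(z, k) = 1 + 13*z/6 (H(z, k) = 1 + (13*z)/6 = 1 + 13*z/6)
(H(24, c(-11, 5)) - 8425)*(-35152 - 14850) = ((1 + (13/6)*24) - 8425)*(-35152 - 14850) = ((1 + 52) - 8425)*(-50002) = (53 - 8425)*(-50002) = -8372*(-50002) = 418616744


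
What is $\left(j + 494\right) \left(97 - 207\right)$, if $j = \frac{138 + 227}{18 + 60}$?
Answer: $- \frac{2139335}{39} \approx -54855.0$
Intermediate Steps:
$j = \frac{365}{78} \approx 4.6795$
$\left(j + 494\right) \left(97 - 207\right) = \left(\frac{365}{78} + 494\right) \left(97 - 207\right) = \frac{38897 \left(97 - 207\right)}{78} = \frac{38897}{78} \left(-110\right) = - \frac{2139335}{39}$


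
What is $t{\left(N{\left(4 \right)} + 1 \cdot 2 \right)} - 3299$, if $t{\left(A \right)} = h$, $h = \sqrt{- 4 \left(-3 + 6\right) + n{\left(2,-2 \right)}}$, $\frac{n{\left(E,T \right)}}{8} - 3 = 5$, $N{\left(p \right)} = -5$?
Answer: $-3299 + 2 \sqrt{13} \approx -3291.8$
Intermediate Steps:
$n{\left(E,T \right)} = 64$ ($n{\left(E,T \right)} = 24 + 8 \cdot 5 = 24 + 40 = 64$)
$h = 2 \sqrt{13}$ ($h = \sqrt{- 4 \left(-3 + 6\right) + 64} = \sqrt{\left(-4\right) 3 + 64} = \sqrt{-12 + 64} = \sqrt{52} = 2 \sqrt{13} \approx 7.2111$)
$t{\left(A \right)} = 2 \sqrt{13}$
$t{\left(N{\left(4 \right)} + 1 \cdot 2 \right)} - 3299 = 2 \sqrt{13} - 3299 = -3299 + 2 \sqrt{13}$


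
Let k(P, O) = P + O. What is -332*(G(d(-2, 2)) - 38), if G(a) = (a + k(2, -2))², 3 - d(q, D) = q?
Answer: 4316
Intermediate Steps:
d(q, D) = 3 - q
k(P, O) = O + P
G(a) = a² (G(a) = (a + (-2 + 2))² = (a + 0)² = a²)
-332*(G(d(-2, 2)) - 38) = -332*((3 - 1*(-2))² - 38) = -332*((3 + 2)² - 38) = -332*(5² - 38) = -332*(25 - 38) = -332*(-13) = 4316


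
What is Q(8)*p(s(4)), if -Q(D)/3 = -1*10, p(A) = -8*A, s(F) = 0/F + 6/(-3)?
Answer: 480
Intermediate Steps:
s(F) = -2 (s(F) = 0 + 6*(-⅓) = 0 - 2 = -2)
Q(D) = 30 (Q(D) = -(-3)*10 = -3*(-10) = 30)
Q(8)*p(s(4)) = 30*(-8*(-2)) = 30*16 = 480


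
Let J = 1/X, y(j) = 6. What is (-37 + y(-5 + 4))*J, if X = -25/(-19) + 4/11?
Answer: -6479/351 ≈ -18.459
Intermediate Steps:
X = 351/209 (X = -25*(-1/19) + 4*(1/11) = 25/19 + 4/11 = 351/209 ≈ 1.6794)
J = 209/351 (J = 1/(351/209) = 209/351 ≈ 0.59544)
(-37 + y(-5 + 4))*J = (-37 + 6)*(209/351) = -31*209/351 = -6479/351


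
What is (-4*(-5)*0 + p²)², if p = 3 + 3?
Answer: 1296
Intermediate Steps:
p = 6
(-4*(-5)*0 + p²)² = (-4*(-5)*0 + 6²)² = (20*0 + 36)² = (0 + 36)² = 36² = 1296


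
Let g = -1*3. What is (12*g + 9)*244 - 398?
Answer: -6986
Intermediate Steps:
g = -3
(12*g + 9)*244 - 398 = (12*(-3) + 9)*244 - 398 = (-36 + 9)*244 - 398 = -27*244 - 398 = -6588 - 398 = -6986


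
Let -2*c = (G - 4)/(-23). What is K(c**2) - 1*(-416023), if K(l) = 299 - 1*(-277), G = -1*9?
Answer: 416599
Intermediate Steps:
G = -9
c = -13/46 (c = -(-9 - 4)/(2*(-23)) = -(-13)*(-1)/(2*23) = -1/2*13/23 = -13/46 ≈ -0.28261)
K(l) = 576 (K(l) = 299 + 277 = 576)
K(c**2) - 1*(-416023) = 576 - 1*(-416023) = 576 + 416023 = 416599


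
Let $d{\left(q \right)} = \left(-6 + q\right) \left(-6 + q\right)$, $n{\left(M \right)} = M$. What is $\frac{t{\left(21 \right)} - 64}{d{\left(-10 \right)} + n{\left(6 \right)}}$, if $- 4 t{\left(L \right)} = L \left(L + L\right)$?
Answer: $- \frac{569}{524} \approx -1.0859$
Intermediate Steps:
$t{\left(L \right)} = - \frac{L^{2}}{2}$ ($t{\left(L \right)} = - \frac{L \left(L + L\right)}{4} = - \frac{L 2 L}{4} = - \frac{2 L^{2}}{4} = - \frac{L^{2}}{2}$)
$d{\left(q \right)} = \left(-6 + q\right)^{2}$
$\frac{t{\left(21 \right)} - 64}{d{\left(-10 \right)} + n{\left(6 \right)}} = \frac{- \frac{21^{2}}{2} - 64}{\left(-6 - 10\right)^{2} + 6} = \frac{\left(- \frac{1}{2}\right) 441 - 64}{\left(-16\right)^{2} + 6} = \frac{- \frac{441}{2} - 64}{256 + 6} = - \frac{569}{2 \cdot 262} = \left(- \frac{569}{2}\right) \frac{1}{262} = - \frac{569}{524}$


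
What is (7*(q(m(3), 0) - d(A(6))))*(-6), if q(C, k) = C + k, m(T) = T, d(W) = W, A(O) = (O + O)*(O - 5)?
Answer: 378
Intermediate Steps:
A(O) = 2*O*(-5 + O) (A(O) = (2*O)*(-5 + O) = 2*O*(-5 + O))
(7*(q(m(3), 0) - d(A(6))))*(-6) = (7*((3 + 0) - 2*6*(-5 + 6)))*(-6) = (7*(3 - 2*6))*(-6) = (7*(3 - 1*12))*(-6) = (7*(3 - 12))*(-6) = (7*(-9))*(-6) = -63*(-6) = 378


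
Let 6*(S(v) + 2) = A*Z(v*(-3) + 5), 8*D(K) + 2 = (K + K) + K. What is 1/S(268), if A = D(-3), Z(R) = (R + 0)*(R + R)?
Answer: -24/7022459 ≈ -3.4176e-6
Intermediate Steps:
D(K) = -¼ + 3*K/8 (D(K) = -¼ + ((K + K) + K)/8 = -¼ + (2*K + K)/8 = -¼ + (3*K)/8 = -¼ + 3*K/8)
Z(R) = 2*R² (Z(R) = R*(2*R) = 2*R²)
A = -11/8 (A = -¼ + (3/8)*(-3) = -¼ - 9/8 = -11/8 ≈ -1.3750)
S(v) = -2 - 11*(5 - 3*v)²/24 (S(v) = -2 + (-11*(v*(-3) + 5)²/4)/6 = -2 + (-11*(-3*v + 5)²/4)/6 = -2 + (-11*(5 - 3*v)²/4)/6 = -2 - 11*(5 - 3*v)²/24)
1/S(268) = 1/(-323/24 - 33/8*268² + (55/4)*268) = 1/(-323/24 - 33/8*71824 + 3685) = 1/(-323/24 - 296274 + 3685) = 1/(-7022459/24) = -24/7022459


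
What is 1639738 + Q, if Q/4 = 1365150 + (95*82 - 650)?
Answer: 7128898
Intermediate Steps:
Q = 5489160 (Q = 4*(1365150 + (95*82 - 650)) = 4*(1365150 + (7790 - 650)) = 4*(1365150 + 7140) = 4*1372290 = 5489160)
1639738 + Q = 1639738 + 5489160 = 7128898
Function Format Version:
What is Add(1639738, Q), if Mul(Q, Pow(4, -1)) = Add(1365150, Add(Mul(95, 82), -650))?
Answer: 7128898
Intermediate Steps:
Q = 5489160 (Q = Mul(4, Add(1365150, Add(Mul(95, 82), -650))) = Mul(4, Add(1365150, Add(7790, -650))) = Mul(4, Add(1365150, 7140)) = Mul(4, 1372290) = 5489160)
Add(1639738, Q) = Add(1639738, 5489160) = 7128898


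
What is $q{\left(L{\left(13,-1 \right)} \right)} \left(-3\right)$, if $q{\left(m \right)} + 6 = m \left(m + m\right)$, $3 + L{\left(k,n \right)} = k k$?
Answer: $-165318$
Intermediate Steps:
$L{\left(k,n \right)} = -3 + k^{2}$ ($L{\left(k,n \right)} = -3 + k k = -3 + k^{2}$)
$q{\left(m \right)} = -6 + 2 m^{2}$ ($q{\left(m \right)} = -6 + m \left(m + m\right) = -6 + m 2 m = -6 + 2 m^{2}$)
$q{\left(L{\left(13,-1 \right)} \right)} \left(-3\right) = \left(-6 + 2 \left(-3 + 13^{2}\right)^{2}\right) \left(-3\right) = \left(-6 + 2 \left(-3 + 169\right)^{2}\right) \left(-3\right) = \left(-6 + 2 \cdot 166^{2}\right) \left(-3\right) = \left(-6 + 2 \cdot 27556\right) \left(-3\right) = \left(-6 + 55112\right) \left(-3\right) = 55106 \left(-3\right) = -165318$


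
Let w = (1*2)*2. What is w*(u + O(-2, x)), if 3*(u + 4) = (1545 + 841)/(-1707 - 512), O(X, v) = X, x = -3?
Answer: -169312/6657 ≈ -25.434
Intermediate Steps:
w = 4 (w = 2*2 = 4)
u = -29014/6657 (u = -4 + ((1545 + 841)/(-1707 - 512))/3 = -4 + (2386/(-2219))/3 = -4 + (2386*(-1/2219))/3 = -4 + (⅓)*(-2386/2219) = -4 - 2386/6657 = -29014/6657 ≈ -4.3584)
w*(u + O(-2, x)) = 4*(-29014/6657 - 2) = 4*(-42328/6657) = -169312/6657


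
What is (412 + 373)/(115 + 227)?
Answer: 785/342 ≈ 2.2953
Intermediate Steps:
(412 + 373)/(115 + 227) = 785/342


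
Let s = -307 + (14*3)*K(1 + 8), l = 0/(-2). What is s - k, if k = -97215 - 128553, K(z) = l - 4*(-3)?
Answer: 225965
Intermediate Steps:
l = 0 (l = 0*(-½) = 0)
K(z) = 12 (K(z) = 0 - 4*(-3) = 0 + 12 = 12)
k = -225768
s = 197 (s = -307 + (14*3)*12 = -307 + 42*12 = -307 + 504 = 197)
s - k = 197 - 1*(-225768) = 197 + 225768 = 225965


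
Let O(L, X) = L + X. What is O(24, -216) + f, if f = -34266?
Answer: -34458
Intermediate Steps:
O(24, -216) + f = (24 - 216) - 34266 = -192 - 34266 = -34458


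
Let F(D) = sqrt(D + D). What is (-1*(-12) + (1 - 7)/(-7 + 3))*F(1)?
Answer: 27*sqrt(2)/2 ≈ 19.092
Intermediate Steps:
F(D) = sqrt(2)*sqrt(D) (F(D) = sqrt(2*D) = sqrt(2)*sqrt(D))
(-1*(-12) + (1 - 7)/(-7 + 3))*F(1) = (-1*(-12) + (1 - 7)/(-7 + 3))*(sqrt(2)*sqrt(1)) = (12 - 6/(-4))*(sqrt(2)*1) = (12 - 6*(-1/4))*sqrt(2) = (12 + 3/2)*sqrt(2) = 27*sqrt(2)/2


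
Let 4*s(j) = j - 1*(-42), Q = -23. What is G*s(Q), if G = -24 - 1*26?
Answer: -475/2 ≈ -237.50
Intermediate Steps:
G = -50 (G = -24 - 26 = -50)
s(j) = 21/2 + j/4 (s(j) = (j - 1*(-42))/4 = (j + 42)/4 = (42 + j)/4 = 21/2 + j/4)
G*s(Q) = -50*(21/2 + (¼)*(-23)) = -50*(21/2 - 23/4) = -50*19/4 = -475/2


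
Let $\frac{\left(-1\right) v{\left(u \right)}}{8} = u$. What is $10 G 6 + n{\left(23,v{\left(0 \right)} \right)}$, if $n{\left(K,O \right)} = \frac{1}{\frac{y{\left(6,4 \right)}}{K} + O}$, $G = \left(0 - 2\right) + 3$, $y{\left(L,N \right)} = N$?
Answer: $\frac{263}{4} \approx 65.75$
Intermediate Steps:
$G = 1$ ($G = -2 + 3 = 1$)
$v{\left(u \right)} = - 8 u$
$n{\left(K,O \right)} = \frac{1}{O + \frac{4}{K}}$ ($n{\left(K,O \right)} = \frac{1}{\frac{4}{K} + O} = \frac{1}{O + \frac{4}{K}}$)
$10 G 6 + n{\left(23,v{\left(0 \right)} \right)} = 10 \cdot 1 \cdot 6 + \frac{23}{4 + 23 \left(\left(-8\right) 0\right)} = 10 \cdot 6 + \frac{23}{4 + 23 \cdot 0} = 60 + \frac{23}{4 + 0} = 60 + \frac{23}{4} = \frac{263}{4}$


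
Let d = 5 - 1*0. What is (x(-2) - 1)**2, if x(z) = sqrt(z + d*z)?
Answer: (1 - 2*I*sqrt(3))**2 ≈ -11.0 - 6.9282*I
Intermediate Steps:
d = 5 (d = 5 + 0 = 5)
x(z) = sqrt(6)*sqrt(z) (x(z) = sqrt(z + 5*z) = sqrt(6*z) = sqrt(6)*sqrt(z))
(x(-2) - 1)**2 = (sqrt(6)*sqrt(-2) - 1)**2 = (sqrt(6)*(I*sqrt(2)) - 1)**2 = (2*I*sqrt(3) - 1)**2 = (-1 + 2*I*sqrt(3))**2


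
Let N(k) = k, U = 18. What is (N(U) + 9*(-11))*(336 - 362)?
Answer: 2106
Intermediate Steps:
(N(U) + 9*(-11))*(336 - 362) = (18 + 9*(-11))*(336 - 362) = (18 - 99)*(-26) = -81*(-26) = 2106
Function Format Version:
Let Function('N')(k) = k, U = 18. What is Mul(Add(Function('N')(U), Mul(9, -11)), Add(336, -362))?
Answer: 2106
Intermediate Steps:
Mul(Add(Function('N')(U), Mul(9, -11)), Add(336, -362)) = Mul(Add(18, Mul(9, -11)), Add(336, -362)) = Mul(Add(18, -99), -26) = Mul(-81, -26) = 2106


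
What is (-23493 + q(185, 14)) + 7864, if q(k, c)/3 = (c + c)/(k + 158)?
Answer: -765809/49 ≈ -15629.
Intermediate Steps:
q(k, c) = 6*c/(158 + k) (q(k, c) = 3*((c + c)/(k + 158)) = 3*((2*c)/(158 + k)) = 3*(2*c/(158 + k)) = 6*c/(158 + k))
(-23493 + q(185, 14)) + 7864 = (-23493 + 6*14/(158 + 185)) + 7864 = (-23493 + 6*14/343) + 7864 = (-23493 + 6*14*(1/343)) + 7864 = (-23493 + 12/49) + 7864 = -1151145/49 + 7864 = -765809/49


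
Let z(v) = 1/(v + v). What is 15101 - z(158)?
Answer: 4771915/316 ≈ 15101.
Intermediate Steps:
z(v) = 1/(2*v)
15101 - z(158) = 15101 - 1/(2*158) = 15101 - 1*1/316 = 15101 - 1/316 = 4771915/316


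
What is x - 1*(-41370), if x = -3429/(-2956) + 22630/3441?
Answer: 13576697419/328116 ≈ 41378.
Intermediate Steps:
x = 2538499/328116 (x = -3429*(-1/2956) + 22630*(1/3441) = 3429/2956 + 730/111 = 2538499/328116 ≈ 7.7366)
x - 1*(-41370) = 2538499/328116 - 1*(-41370) = 2538499/328116 + 41370 = 13576697419/328116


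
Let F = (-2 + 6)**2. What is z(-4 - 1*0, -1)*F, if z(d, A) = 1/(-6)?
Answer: -8/3 ≈ -2.6667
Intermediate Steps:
F = 16 (F = 4**2 = 16)
z(d, A) = -1/6
z(-4 - 1*0, -1)*F = -1/6*16 = -8/3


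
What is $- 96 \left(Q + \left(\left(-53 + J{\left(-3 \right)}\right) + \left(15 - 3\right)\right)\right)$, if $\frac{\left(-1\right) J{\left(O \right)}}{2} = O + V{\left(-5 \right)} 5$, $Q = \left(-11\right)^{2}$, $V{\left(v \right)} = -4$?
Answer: $-12096$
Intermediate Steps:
$Q = 121$
$J{\left(O \right)} = 40 - 2 O$ ($J{\left(O \right)} = - 2 \left(O - 20\right) = - 2 \left(-20 + O\right) = 40 - 2 O$)
$- 96 \left(Q + \left(\left(-53 + J{\left(-3 \right)}\right) + \left(15 - 3\right)\right)\right) = - 96 \left(121 + \left(\left(-53 + \left(40 - -6\right)\right) + \left(15 - 3\right)\right)\right) = - 96 \left(121 + \left(\left(-53 + \left(40 + 6\right)\right) + 12\right)\right) = - 96 \left(121 + \left(\left(-53 + 46\right) + 12\right)\right) = - 96 \left(121 + \left(-7 + 12\right)\right) = - 96 \left(121 + 5\right) = \left(-96\right) 126 = -12096$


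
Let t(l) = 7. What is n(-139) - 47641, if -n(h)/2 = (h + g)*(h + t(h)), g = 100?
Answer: -57937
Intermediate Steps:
n(h) = -2*(7 + h)*(100 + h) (n(h) = -2*(h + 100)*(h + 7) = -2*(100 + h)*(7 + h) = -2*(7 + h)*(100 + h))
n(-139) - 47641 = (-1400 - 214*(-139) - 2*(-139)**2) - 47641 = (-1400 + 29746 - 2*19321) - 47641 = (-1400 + 29746 - 38642) - 47641 = -10296 - 47641 = -57937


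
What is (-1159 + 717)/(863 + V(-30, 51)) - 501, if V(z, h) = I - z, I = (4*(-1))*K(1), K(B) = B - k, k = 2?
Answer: -34603/69 ≈ -501.49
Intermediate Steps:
K(B) = -2 + B (K(B) = B - 1*2 = B - 2 = -2 + B)
I = 4 (I = (4*(-1))*(-2 + 1) = -4*(-1) = 4)
V(z, h) = 4 - z
(-1159 + 717)/(863 + V(-30, 51)) - 501 = (-1159 + 717)/(863 + (4 - 1*(-30))) - 501 = -442/(863 + (4 + 30)) - 501 = -442/(863 + 34) - 501 = -442/897 - 501 = -442*1/897 - 501 = -34/69 - 501 = -34603/69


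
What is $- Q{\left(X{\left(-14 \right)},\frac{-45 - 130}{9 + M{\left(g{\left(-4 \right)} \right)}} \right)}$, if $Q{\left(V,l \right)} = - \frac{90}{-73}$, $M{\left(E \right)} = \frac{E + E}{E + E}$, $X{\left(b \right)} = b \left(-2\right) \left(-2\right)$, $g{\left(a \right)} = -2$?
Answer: $- \frac{90}{73} \approx -1.2329$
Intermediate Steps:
$X{\left(b \right)} = 4 b$ ($X{\left(b \right)} = - 2 b \left(-2\right) = 4 b$)
$M{\left(E \right)} = 1$ ($M{\left(E \right)} = \frac{2 E}{2 E} = 2 E \frac{1}{2 E} = 1$)
$Q{\left(V,l \right)} = \frac{90}{73}$ ($Q{\left(V,l \right)} = \left(-90\right) \left(- \frac{1}{73}\right) = \frac{90}{73}$)
$- Q{\left(X{\left(-14 \right)},\frac{-45 - 130}{9 + M{\left(g{\left(-4 \right)} \right)}} \right)} = \left(-1\right) \frac{90}{73} = - \frac{90}{73}$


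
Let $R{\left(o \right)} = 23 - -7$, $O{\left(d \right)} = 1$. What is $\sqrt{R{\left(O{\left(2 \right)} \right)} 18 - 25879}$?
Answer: $i \sqrt{25339} \approx 159.18 i$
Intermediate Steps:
$R{\left(o \right)} = 30$ ($R{\left(o \right)} = 23 + 7 = 30$)
$\sqrt{R{\left(O{\left(2 \right)} \right)} 18 - 25879} = \sqrt{30 \cdot 18 - 25879} = \sqrt{540 - 25879} = \sqrt{-25339} = i \sqrt{25339}$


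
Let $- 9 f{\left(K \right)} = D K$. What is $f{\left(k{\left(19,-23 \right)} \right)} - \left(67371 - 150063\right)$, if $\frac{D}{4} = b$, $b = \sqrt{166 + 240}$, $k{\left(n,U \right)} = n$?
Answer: $82692 - \frac{76 \sqrt{406}}{9} \approx 82522.0$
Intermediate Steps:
$b = \sqrt{406} \approx 20.149$
$D = 4 \sqrt{406} \approx 80.598$
$f{\left(K \right)} = - \frac{4 K \sqrt{406}}{9}$ ($f{\left(K \right)} = - \frac{4 \sqrt{406} K}{9} = - \frac{4 K \sqrt{406}}{9}$)
$f{\left(k{\left(19,-23 \right)} \right)} - \left(67371 - 150063\right) = \left(- \frac{4}{9}\right) 19 \sqrt{406} - \left(67371 - 150063\right) = - \frac{76 \sqrt{406}}{9} - \left(67371 - 150063\right) = - \frac{76 \sqrt{406}}{9} - -82692 = - \frac{76 \sqrt{406}}{9} + 82692 = 82692 - \frac{76 \sqrt{406}}{9}$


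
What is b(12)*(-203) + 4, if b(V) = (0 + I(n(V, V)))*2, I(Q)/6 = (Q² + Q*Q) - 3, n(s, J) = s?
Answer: -694256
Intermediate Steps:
I(Q) = -18 + 12*Q² (I(Q) = 6*((Q² + Q*Q) - 3) = 6*((Q² + Q²) - 3) = 6*(2*Q² - 3) = 6*(-3 + 2*Q²) = -18 + 12*Q²)
b(V) = -36 + 24*V² (b(V) = (0 + (-18 + 12*V²))*2 = (-18 + 12*V²)*2 = -36 + 24*V²)
b(12)*(-203) + 4 = (-36 + 24*12²)*(-203) + 4 = (-36 + 24*144)*(-203) + 4 = (-36 + 3456)*(-203) + 4 = 3420*(-203) + 4 = -694260 + 4 = -694256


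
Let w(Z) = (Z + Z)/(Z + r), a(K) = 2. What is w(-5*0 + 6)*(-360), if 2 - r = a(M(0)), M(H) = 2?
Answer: -720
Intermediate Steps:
r = 0 (r = 2 - 1*2 = 2 - 2 = 0)
w(Z) = 2 (w(Z) = (Z + Z)/(Z + 0) = (2*Z)/Z = 2)
w(-5*0 + 6)*(-360) = 2*(-360) = -720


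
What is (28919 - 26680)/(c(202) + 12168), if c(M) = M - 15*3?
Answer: 2239/12325 ≈ 0.18166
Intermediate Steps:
c(M) = -45 + M (c(M) = M - 1*45 = M - 45 = -45 + M)
(28919 - 26680)/(c(202) + 12168) = (28919 - 26680)/((-45 + 202) + 12168) = 2239/(157 + 12168) = 2239/12325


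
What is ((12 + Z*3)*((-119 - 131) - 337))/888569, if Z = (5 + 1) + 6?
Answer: -28176/888569 ≈ -0.031709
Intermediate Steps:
Z = 12 (Z = 6 + 6 = 12)
((12 + Z*3)*((-119 - 131) - 337))/888569 = ((12 + 12*3)*((-119 - 131) - 337))/888569 = ((12 + 36)*(-250 - 337))*(1/888569) = (48*(-587))*(1/888569) = -28176*1/888569 = -28176/888569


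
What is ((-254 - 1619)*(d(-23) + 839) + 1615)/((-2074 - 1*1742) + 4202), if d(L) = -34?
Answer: -753075/193 ≈ -3901.9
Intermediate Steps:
((-254 - 1619)*(d(-23) + 839) + 1615)/((-2074 - 1*1742) + 4202) = ((-254 - 1619)*(-34 + 839) + 1615)/((-2074 - 1*1742) + 4202) = (-1873*805 + 1615)/((-2074 - 1742) + 4202) = (-1507765 + 1615)/(-3816 + 4202) = -1506150/386 = -1506150*1/386 = -753075/193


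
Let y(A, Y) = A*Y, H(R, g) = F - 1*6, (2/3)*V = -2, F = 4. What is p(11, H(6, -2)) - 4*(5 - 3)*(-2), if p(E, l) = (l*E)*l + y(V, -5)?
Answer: 75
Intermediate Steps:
V = -3 (V = (3/2)*(-2) = -3)
H(R, g) = -2 (H(R, g) = 4 - 1*6 = 4 - 6 = -2)
p(E, l) = 15 + E*l² (p(E, l) = (l*E)*l - 3*(-5) = (E*l)*l + 15 = E*l² + 15 = 15 + E*l²)
p(11, H(6, -2)) - 4*(5 - 3)*(-2) = (15 + 11*(-2)²) - 4*(5 - 3)*(-2) = (15 + 11*4) - 4*2*(-2) = (15 + 44) - 8*(-2) = 59 - 1*(-16) = 59 + 16 = 75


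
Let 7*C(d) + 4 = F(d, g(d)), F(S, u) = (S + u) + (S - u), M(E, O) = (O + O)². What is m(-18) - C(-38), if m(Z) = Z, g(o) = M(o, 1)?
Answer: -46/7 ≈ -6.5714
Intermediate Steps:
M(E, O) = 4*O² (M(E, O) = (2*O)² = 4*O²)
g(o) = 4 (g(o) = 4*1² = 4*1 = 4)
F(S, u) = 2*S
C(d) = -4/7 + 2*d/7 (C(d) = -4/7 + (2*d)/7 = -4/7 + 2*d/7)
m(-18) - C(-38) = -18 - (-4/7 + (2/7)*(-38)) = -18 - (-4/7 - 76/7) = -18 - 1*(-80/7) = -18 + 80/7 = -46/7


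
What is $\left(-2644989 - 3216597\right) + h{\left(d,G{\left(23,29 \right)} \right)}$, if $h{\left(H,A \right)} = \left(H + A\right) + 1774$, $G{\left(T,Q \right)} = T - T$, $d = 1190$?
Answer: $-5858622$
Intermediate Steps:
$G{\left(T,Q \right)} = 0$
$h{\left(H,A \right)} = 1774 + A + H$ ($h{\left(H,A \right)} = \left(A + H\right) + 1774 = 1774 + A + H$)
$\left(-2644989 - 3216597\right) + h{\left(d,G{\left(23,29 \right)} \right)} = \left(-2644989 - 3216597\right) + \left(1774 + 0 + 1190\right) = -5861586 + 2964 = -5858622$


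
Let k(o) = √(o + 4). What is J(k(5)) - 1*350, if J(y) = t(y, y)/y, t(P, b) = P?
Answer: -349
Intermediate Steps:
k(o) = √(4 + o)
J(y) = 1 (J(y) = y/y = 1)
J(k(5)) - 1*350 = 1 - 1*350 = 1 - 350 = -349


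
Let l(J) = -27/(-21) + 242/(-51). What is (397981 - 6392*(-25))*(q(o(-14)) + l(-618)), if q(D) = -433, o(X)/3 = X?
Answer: -4138628776/17 ≈ -2.4345e+8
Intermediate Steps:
l(J) = -1235/357 (l(J) = -27*(-1/21) + 242*(-1/51) = 9/7 - 242/51 = -1235/357)
o(X) = 3*X
(397981 - 6392*(-25))*(q(o(-14)) + l(-618)) = (397981 - 6392*(-25))*(-433 - 1235/357) = (397981 + 159800)*(-155816/357) = 557781*(-155816/357) = -4138628776/17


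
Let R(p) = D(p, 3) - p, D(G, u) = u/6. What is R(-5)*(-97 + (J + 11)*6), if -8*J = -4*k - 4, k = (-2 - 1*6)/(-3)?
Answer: -110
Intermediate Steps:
D(G, u) = u/6 (D(G, u) = u*(⅙) = u/6)
k = 8/3 (k = (-2 - 6)*(-⅓) = -8*(-⅓) = 8/3 ≈ 2.6667)
R(p) = ½ - p (R(p) = (⅙)*3 - p = ½ - p)
J = 11/6 (J = -(-4*8/3 - 4)/8 = -(-32/3 - 4)/8 = -⅛*(-44/3) = 11/6 ≈ 1.8333)
R(-5)*(-97 + (J + 11)*6) = (½ - 1*(-5))*(-97 + (11/6 + 11)*6) = (½ + 5)*(-97 + (77/6)*6) = 11*(-97 + 77)/2 = (11/2)*(-20) = -110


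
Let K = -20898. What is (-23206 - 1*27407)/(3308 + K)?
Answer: 50613/17590 ≈ 2.8774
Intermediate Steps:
(-23206 - 1*27407)/(3308 + K) = (-23206 - 1*27407)/(3308 - 20898) = (-23206 - 27407)/(-17590) = -50613*(-1/17590) = 50613/17590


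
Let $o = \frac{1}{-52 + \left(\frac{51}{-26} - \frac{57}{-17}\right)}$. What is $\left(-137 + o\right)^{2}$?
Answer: $\frac{9394194350025}{500372161} \approx 18774.0$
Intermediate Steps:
$o = - \frac{442}{22369}$ ($o = \frac{1}{-52 + \left(51 \left(- \frac{1}{26}\right) - - \frac{57}{17}\right)} = \frac{1}{-52 + \left(- \frac{51}{26} + \frac{57}{17}\right)} = \frac{1}{-52 + \frac{615}{442}} = \frac{1}{- \frac{22369}{442}} = - \frac{442}{22369} \approx -0.019759$)
$\left(-137 + o\right)^{2} = \left(-137 - \frac{442}{22369}\right)^{2} = \left(- \frac{3064995}{22369}\right)^{2} = \frac{9394194350025}{500372161}$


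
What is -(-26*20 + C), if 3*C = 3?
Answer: 519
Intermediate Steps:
C = 1 (C = (⅓)*3 = 1)
-(-26*20 + C) = -(-26*20 + 1) = -(-520 + 1) = -1*(-519) = 519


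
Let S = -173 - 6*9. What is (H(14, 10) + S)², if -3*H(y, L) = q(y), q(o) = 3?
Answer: 51984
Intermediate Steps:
H(y, L) = -1 (H(y, L) = -⅓*3 = -1)
S = -227 (S = -173 - 1*54 = -173 - 54 = -227)
(H(14, 10) + S)² = (-1 - 227)² = (-228)² = 51984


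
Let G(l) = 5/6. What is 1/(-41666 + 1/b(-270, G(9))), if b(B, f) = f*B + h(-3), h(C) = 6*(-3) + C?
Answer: -246/10249837 ≈ -2.4000e-5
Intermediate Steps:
G(l) = 5/6 (G(l) = 5*(1/6) = 5/6)
h(C) = -18 + C
b(B, f) = -21 + B*f (b(B, f) = f*B + (-18 - 3) = B*f - 21 = -21 + B*f)
1/(-41666 + 1/b(-270, G(9))) = 1/(-41666 + 1/(-21 - 270*5/6)) = 1/(-41666 + 1/(-21 - 225)) = 1/(-41666 + 1/(-246)) = 1/(-41666 - 1/246) = 1/(-10249837/246) = -246/10249837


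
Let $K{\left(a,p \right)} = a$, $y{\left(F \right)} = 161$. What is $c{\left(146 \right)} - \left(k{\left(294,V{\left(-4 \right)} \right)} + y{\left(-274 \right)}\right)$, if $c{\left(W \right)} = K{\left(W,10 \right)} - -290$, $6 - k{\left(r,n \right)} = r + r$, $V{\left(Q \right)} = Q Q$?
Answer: $857$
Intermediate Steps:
$V{\left(Q \right)} = Q^{2}$
$k{\left(r,n \right)} = 6 - 2 r$ ($k{\left(r,n \right)} = 6 - \left(r + r\right) = 6 - 2 r$)
$c{\left(W \right)} = 290 + W$ ($c{\left(W \right)} = W - -290 = W + 290 = 290 + W$)
$c{\left(146 \right)} - \left(k{\left(294,V{\left(-4 \right)} \right)} + y{\left(-274 \right)}\right) = \left(290 + 146\right) - \left(\left(6 - 588\right) + 161\right) = 436 - \left(\left(6 - 588\right) + 161\right) = 436 - \left(-582 + 161\right) = 436 - -421 = 436 + 421 = 857$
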